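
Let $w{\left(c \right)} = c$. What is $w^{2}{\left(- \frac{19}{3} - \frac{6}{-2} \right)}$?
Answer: $\frac{100}{9} \approx 11.111$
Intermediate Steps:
$w^{2}{\left(- \frac{19}{3} - \frac{6}{-2} \right)} = \left(- \frac{19}{3} - \frac{6}{-2}\right)^{2} = \left(\left(-19\right) \frac{1}{3} - -3\right)^{2} = \left(- \frac{19}{3} + 3\right)^{2} = \left(- \frac{10}{3}\right)^{2} = \frac{100}{9}$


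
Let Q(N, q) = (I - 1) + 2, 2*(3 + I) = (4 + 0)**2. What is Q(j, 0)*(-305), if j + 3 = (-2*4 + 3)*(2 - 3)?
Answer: -1830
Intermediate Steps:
I = 5 (I = -3 + (4 + 0)**2/2 = -3 + (1/2)*4**2 = -3 + (1/2)*16 = -3 + 8 = 5)
j = 2 (j = -3 + (-2*4 + 3)*(2 - 3) = -3 + (-8 + 3)*(-1) = -3 - 5*(-1) = -3 + 5 = 2)
Q(N, q) = 6 (Q(N, q) = (5 - 1) + 2 = 4 + 2 = 6)
Q(j, 0)*(-305) = 6*(-305) = -1830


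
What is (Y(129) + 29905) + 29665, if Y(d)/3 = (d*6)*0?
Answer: 59570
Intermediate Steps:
Y(d) = 0 (Y(d) = 3*((d*6)*0) = 3*((6*d)*0) = 3*0 = 0)
(Y(129) + 29905) + 29665 = (0 + 29905) + 29665 = 29905 + 29665 = 59570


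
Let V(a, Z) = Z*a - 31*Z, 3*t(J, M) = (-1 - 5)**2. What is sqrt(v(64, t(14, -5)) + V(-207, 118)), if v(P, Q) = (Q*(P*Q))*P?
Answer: 2*sqrt(140435) ≈ 749.49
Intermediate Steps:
t(J, M) = 12 (t(J, M) = (-1 - 5)**2/3 = (1/3)*(-6)**2 = (1/3)*36 = 12)
v(P, Q) = P**2*Q**2 (v(P, Q) = (P*Q**2)*P = P**2*Q**2)
V(a, Z) = -31*Z + Z*a
sqrt(v(64, t(14, -5)) + V(-207, 118)) = sqrt(64**2*12**2 + 118*(-31 - 207)) = sqrt(4096*144 + 118*(-238)) = sqrt(589824 - 28084) = sqrt(561740) = 2*sqrt(140435)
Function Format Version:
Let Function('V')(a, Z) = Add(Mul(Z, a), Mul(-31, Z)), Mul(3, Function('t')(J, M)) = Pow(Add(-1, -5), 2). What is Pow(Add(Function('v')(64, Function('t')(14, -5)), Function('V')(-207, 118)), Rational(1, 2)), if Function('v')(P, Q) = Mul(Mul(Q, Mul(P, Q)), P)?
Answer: Mul(2, Pow(140435, Rational(1, 2))) ≈ 749.49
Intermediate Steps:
Function('t')(J, M) = 12 (Function('t')(J, M) = Mul(Rational(1, 3), Pow(Add(-1, -5), 2)) = Mul(Rational(1, 3), Pow(-6, 2)) = Mul(Rational(1, 3), 36) = 12)
Function('v')(P, Q) = Mul(Pow(P, 2), Pow(Q, 2)) (Function('v')(P, Q) = Mul(Mul(P, Pow(Q, 2)), P) = Mul(Pow(P, 2), Pow(Q, 2)))
Function('V')(a, Z) = Add(Mul(-31, Z), Mul(Z, a))
Pow(Add(Function('v')(64, Function('t')(14, -5)), Function('V')(-207, 118)), Rational(1, 2)) = Pow(Add(Mul(Pow(64, 2), Pow(12, 2)), Mul(118, Add(-31, -207))), Rational(1, 2)) = Pow(Add(Mul(4096, 144), Mul(118, -238)), Rational(1, 2)) = Pow(Add(589824, -28084), Rational(1, 2)) = Pow(561740, Rational(1, 2)) = Mul(2, Pow(140435, Rational(1, 2)))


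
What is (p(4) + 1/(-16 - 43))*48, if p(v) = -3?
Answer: -8544/59 ≈ -144.81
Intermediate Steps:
(p(4) + 1/(-16 - 43))*48 = (-3 + 1/(-16 - 43))*48 = (-3 + 1/(-59))*48 = (-3 - 1/59)*48 = -178/59*48 = -8544/59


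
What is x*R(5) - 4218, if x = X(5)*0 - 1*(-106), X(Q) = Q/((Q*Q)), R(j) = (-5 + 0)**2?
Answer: -1568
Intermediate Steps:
R(j) = 25 (R(j) = (-5)**2 = 25)
X(Q) = 1/Q (X(Q) = Q/(Q**2) = Q/Q**2 = 1/Q)
x = 106 (x = 0/5 - 1*(-106) = (1/5)*0 + 106 = 0 + 106 = 106)
x*R(5) - 4218 = 106*25 - 4218 = 2650 - 4218 = -1568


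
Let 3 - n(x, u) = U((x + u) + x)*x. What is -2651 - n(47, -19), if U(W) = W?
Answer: 871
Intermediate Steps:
n(x, u) = 3 - x*(u + 2*x) (n(x, u) = 3 - ((x + u) + x)*x = 3 - ((u + x) + x)*x = 3 - (u + 2*x)*x = 3 - x*(u + 2*x))
-2651 - n(47, -19) = -2651 - (3 - 1*47*(-19 + 2*47)) = -2651 - (3 - 1*47*(-19 + 94)) = -2651 - (3 - 1*47*75) = -2651 - (3 - 3525) = -2651 - 1*(-3522) = -2651 + 3522 = 871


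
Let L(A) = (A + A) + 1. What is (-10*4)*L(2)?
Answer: -200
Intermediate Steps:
L(A) = 1 + 2*A (L(A) = 2*A + 1 = 1 + 2*A)
(-10*4)*L(2) = (-10*4)*(1 + 2*2) = -40*(1 + 4) = -40*5 = -200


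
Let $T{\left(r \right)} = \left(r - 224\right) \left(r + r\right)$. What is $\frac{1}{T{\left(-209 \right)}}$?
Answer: $\frac{1}{180994} \approx 5.525 \cdot 10^{-6}$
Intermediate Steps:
$T{\left(r \right)} = 2 r \left(-224 + r\right)$ ($T{\left(r \right)} = \left(-224 + r\right) 2 r = 2 r \left(-224 + r\right)$)
$\frac{1}{T{\left(-209 \right)}} = \frac{1}{2 \left(-209\right) \left(-224 - 209\right)} = \frac{1}{2 \left(-209\right) \left(-433\right)} = \frac{1}{180994}$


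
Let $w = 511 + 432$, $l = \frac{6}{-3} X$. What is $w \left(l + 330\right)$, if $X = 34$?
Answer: $247066$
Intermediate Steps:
$l = -68$ ($l = \frac{6}{-3} \cdot 34 = 6 \left(- \frac{1}{3}\right) 34 = \left(-2\right) 34 = -68$)
$w = 943$
$w \left(l + 330\right) = 943 \left(-68 + 330\right) = 943 \cdot 262 = 247066$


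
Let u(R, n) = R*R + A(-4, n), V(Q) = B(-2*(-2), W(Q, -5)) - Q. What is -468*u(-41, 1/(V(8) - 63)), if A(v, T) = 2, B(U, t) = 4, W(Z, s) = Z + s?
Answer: -787644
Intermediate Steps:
V(Q) = 4 - Q
u(R, n) = 2 + R**2 (u(R, n) = R*R + 2 = R**2 + 2 = 2 + R**2)
-468*u(-41, 1/(V(8) - 63)) = -468*(2 + (-41)**2) = -468*(2 + 1681) = -468*1683 = -787644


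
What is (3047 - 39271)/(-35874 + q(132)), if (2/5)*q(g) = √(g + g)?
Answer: 216583296/214490371 + 90560*√66/643471113 ≈ 1.0109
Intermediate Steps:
q(g) = 5*√2*√g/2 (q(g) = 5*√(g + g)/2 = 5*√(2*g)/2 = 5*(√2*√g)/2 = 5*√2*√g/2)
(3047 - 39271)/(-35874 + q(132)) = (3047 - 39271)/(-35874 + 5*√2*√132/2) = -36224/(-35874 + 5*√2*(2*√33)/2) = -36224/(-35874 + 5*√66)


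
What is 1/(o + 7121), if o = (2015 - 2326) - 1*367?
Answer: 1/6443 ≈ 0.00015521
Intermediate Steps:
o = -678 (o = -311 - 367 = -678)
1/(o + 7121) = 1/(-678 + 7121) = 1/6443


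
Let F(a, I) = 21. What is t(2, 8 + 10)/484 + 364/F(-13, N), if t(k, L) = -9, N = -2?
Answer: 25141/1452 ≈ 17.315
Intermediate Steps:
t(2, 8 + 10)/484 + 364/F(-13, N) = -9/484 + 364/21 = -9*1/484 + 364*(1/21) = -9/484 + 52/3 = 25141/1452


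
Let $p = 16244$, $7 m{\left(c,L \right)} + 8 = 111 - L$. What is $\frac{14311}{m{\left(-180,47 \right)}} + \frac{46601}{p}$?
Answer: $\frac{58210173}{32488} \approx 1791.7$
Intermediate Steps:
$m{\left(c,L \right)} = \frac{103}{7} - \frac{L}{7}$ ($m{\left(c,L \right)} = - \frac{8}{7} + \frac{111 - L}{7} = - \frac{8}{7} - \left(- \frac{111}{7} + \frac{L}{7}\right) = \frac{103}{7} - \frac{L}{7}$)
$\frac{14311}{m{\left(-180,47 \right)}} + \frac{46601}{p} = \frac{14311}{\frac{103}{7} - \frac{47}{7}} + \frac{46601}{16244} = \frac{14311}{\frac{103}{7} - \frac{47}{7}} + 46601 \cdot \frac{1}{16244} = \frac{14311}{8} + \frac{46601}{16244} = \frac{58210173}{32488}$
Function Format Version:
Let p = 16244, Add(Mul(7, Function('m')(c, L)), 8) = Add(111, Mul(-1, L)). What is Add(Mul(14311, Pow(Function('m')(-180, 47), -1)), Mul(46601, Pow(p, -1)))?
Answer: Rational(58210173, 32488) ≈ 1791.7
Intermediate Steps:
Function('m')(c, L) = Add(Rational(103, 7), Mul(Rational(-1, 7), L)) (Function('m')(c, L) = Add(Rational(-8, 7), Mul(Rational(1, 7), Add(111, Mul(-1, L)))) = Add(Rational(-8, 7), Add(Rational(111, 7), Mul(Rational(-1, 7), L))) = Add(Rational(103, 7), Mul(Rational(-1, 7), L)))
Add(Mul(14311, Pow(Function('m')(-180, 47), -1)), Mul(46601, Pow(p, -1))) = Add(Mul(14311, Pow(Add(Rational(103, 7), Mul(Rational(-1, 7), 47)), -1)), Mul(46601, Pow(16244, -1))) = Add(Mul(14311, Pow(Add(Rational(103, 7), Rational(-47, 7)), -1)), Mul(46601, Rational(1, 16244))) = Add(Mul(14311, Pow(8, -1)), Rational(46601, 16244)) = Add(Mul(14311, Rational(1, 8)), Rational(46601, 16244)) = Add(Rational(14311, 8), Rational(46601, 16244)) = Rational(58210173, 32488)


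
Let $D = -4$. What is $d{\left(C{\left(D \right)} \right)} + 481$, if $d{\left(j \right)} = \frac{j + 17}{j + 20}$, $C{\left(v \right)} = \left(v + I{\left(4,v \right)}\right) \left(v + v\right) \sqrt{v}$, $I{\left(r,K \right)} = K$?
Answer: $\frac{2022457}{4196} + \frac{24 i}{1049} \approx 482.0 + 0.022879 i$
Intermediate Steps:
$C{\left(v \right)} = 4 v^{\frac{5}{2}}$ ($C{\left(v \right)} = \left(v + v\right) \left(v + v\right) \sqrt{v} = 2 v 2 v \sqrt{v} = 4 v^{2} \sqrt{v} = 4 v^{\frac{5}{2}}$)
$d{\left(j \right)} = \frac{17 + j}{20 + j}$
$d{\left(C{\left(D \right)} \right)} + 481 = \frac{17 + 4 \left(-4\right)^{\frac{5}{2}}}{20 + 4 \left(-4\right)^{\frac{5}{2}}} + 481 = \frac{17 + 4 \cdot 32 i}{20 + 4 \cdot 32 i} + 481 = \frac{17 + 128 i}{20 + 128 i} + 481 = \frac{20 - 128 i}{16784} \left(17 + 128 i\right) + 481 = \frac{\left(17 + 128 i\right) \left(20 - 128 i\right)}{16784} + 481 = 481 + \frac{\left(17 + 128 i\right) \left(20 - 128 i\right)}{16784}$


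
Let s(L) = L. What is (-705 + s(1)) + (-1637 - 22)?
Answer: -2363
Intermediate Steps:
(-705 + s(1)) + (-1637 - 22) = (-705 + 1) + (-1637 - 22) = -704 - 1659 = -2363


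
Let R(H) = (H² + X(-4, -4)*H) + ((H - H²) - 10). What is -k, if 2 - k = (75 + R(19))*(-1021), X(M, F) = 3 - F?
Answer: -221559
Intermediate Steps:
R(H) = -10 + 8*H (R(H) = (H² + (3 - 1*(-4))*H) + ((H - H²) - 10) = (H² + (3 + 4)*H) + (-10 + H - H²) = (H² + 7*H) + (-10 + H - H²) = -10 + 8*H)
k = 221559 (k = 2 - (75 + (-10 + 8*19))*(-1021) = 2 - (75 + (-10 + 152))*(-1021) = 2 - (75 + 142)*(-1021) = 2 - 217*(-1021) = 2 - 1*(-221557) = 2 + 221557 = 221559)
-k = -1*221559 = -221559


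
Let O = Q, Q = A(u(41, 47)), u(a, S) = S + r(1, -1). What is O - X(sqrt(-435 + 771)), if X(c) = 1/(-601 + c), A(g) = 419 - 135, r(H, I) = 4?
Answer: 102486261/360865 + 4*sqrt(21)/360865 ≈ 284.00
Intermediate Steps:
u(a, S) = 4 + S (u(a, S) = S + 4 = 4 + S)
A(g) = 284
Q = 284
O = 284
O - X(sqrt(-435 + 771)) = 284 - 1/(-601 + sqrt(-435 + 771)) = 284 - 1/(-601 + sqrt(336)) = 284 - 1/(-601 + 4*sqrt(21))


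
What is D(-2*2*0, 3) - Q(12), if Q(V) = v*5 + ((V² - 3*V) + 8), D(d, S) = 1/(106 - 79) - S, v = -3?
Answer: -2807/27 ≈ -103.96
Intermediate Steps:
D(d, S) = 1/27 - S
Q(V) = -7 + V² - 3*V (Q(V) = -3*5 + ((V² - 3*V) + 8) = -15 + (8 + V² - 3*V) = -7 + V² - 3*V)
D(-2*2*0, 3) - Q(12) = (1/27 - 1*3) - (-7 + 12² - 3*12) = (1/27 - 3) - (-7 + 144 - 36) = -80/27 - 1*101 = -80/27 - 101 = -2807/27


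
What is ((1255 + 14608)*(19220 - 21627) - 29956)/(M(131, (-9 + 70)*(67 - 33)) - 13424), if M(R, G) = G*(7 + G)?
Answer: -12737399/1434190 ≈ -8.8813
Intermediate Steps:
((1255 + 14608)*(19220 - 21627) - 29956)/(M(131, (-9 + 70)*(67 - 33)) - 13424) = ((1255 + 14608)*(19220 - 21627) - 29956)/(((-9 + 70)*(67 - 33))*(7 + (-9 + 70)*(67 - 33)) - 13424) = (15863*(-2407) - 29956)/((61*34)*(7 + 61*34) - 13424) = (-38182241 - 29956)/(2074*(7 + 2074) - 13424) = -38212197/(2074*2081 - 13424) = -38212197/(4315994 - 13424) = -38212197/4302570 = -38212197*1/4302570 = -12737399/1434190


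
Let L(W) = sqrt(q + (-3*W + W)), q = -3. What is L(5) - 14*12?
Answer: -168 + I*sqrt(13) ≈ -168.0 + 3.6056*I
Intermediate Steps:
L(W) = sqrt(-3 - 2*W) (L(W) = sqrt(-3 + (-3*W + W)) = sqrt(-3 - 2*W))
L(5) - 14*12 = sqrt(-3 - 2*5) - 14*12 = sqrt(-3 - 10) - 168 = sqrt(-13) - 168 = I*sqrt(13) - 168 = -168 + I*sqrt(13)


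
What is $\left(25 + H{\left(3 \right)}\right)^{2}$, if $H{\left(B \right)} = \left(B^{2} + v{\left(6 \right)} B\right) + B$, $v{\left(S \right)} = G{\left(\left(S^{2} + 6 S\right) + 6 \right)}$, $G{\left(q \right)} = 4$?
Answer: $2401$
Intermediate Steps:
$v{\left(S \right)} = 4$
$H{\left(B \right)} = B^{2} + 5 B$ ($H{\left(B \right)} = \left(B^{2} + 4 B\right) + B = B^{2} + 5 B$)
$\left(25 + H{\left(3 \right)}\right)^{2} = \left(25 + 3 \left(5 + 3\right)\right)^{2} = \left(25 + 3 \cdot 8\right)^{2} = \left(25 + 24\right)^{2} = 49^{2} = 2401$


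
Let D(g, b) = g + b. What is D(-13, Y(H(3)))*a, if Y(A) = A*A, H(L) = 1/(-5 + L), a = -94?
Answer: 2397/2 ≈ 1198.5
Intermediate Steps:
Y(A) = A²
D(g, b) = b + g
D(-13, Y(H(3)))*a = ((1/(-5 + 3))² - 13)*(-94) = ((1/(-2))² - 13)*(-94) = ((-½)² - 13)*(-94) = (¼ - 13)*(-94) = -51/4*(-94) = 2397/2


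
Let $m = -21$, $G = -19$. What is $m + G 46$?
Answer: $-895$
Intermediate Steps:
$m + G 46 = -21 - 874 = -895$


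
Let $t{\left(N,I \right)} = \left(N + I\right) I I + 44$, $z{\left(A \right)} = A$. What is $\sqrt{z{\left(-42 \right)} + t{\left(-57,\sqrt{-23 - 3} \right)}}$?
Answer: $\sqrt{1484 - 26 i \sqrt{26}} \approx 38.561 - 1.719 i$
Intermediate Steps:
$t{\left(N,I \right)} = 44 + I^{2} \left(I + N\right)$ ($t{\left(N,I \right)} = \left(I + N\right) I I + 44 = I \left(I + N\right) I + 44 = I^{2} \left(I + N\right) + 44 = 44 + I^{2} \left(I + N\right)$)
$\sqrt{z{\left(-42 \right)} + t{\left(-57,\sqrt{-23 - 3} \right)}} = \sqrt{-42 + \left(44 + \left(\sqrt{-23 - 3}\right)^{3} - 57 \left(\sqrt{-23 - 3}\right)^{2}\right)} = \sqrt{-42 + \left(44 + \left(\sqrt{-26}\right)^{3} - 57 \left(\sqrt{-26}\right)^{2}\right)} = \sqrt{-42 + \left(44 + \left(i \sqrt{26}\right)^{3} - 57 \left(i \sqrt{26}\right)^{2}\right)} = \sqrt{-42 - \left(-1526 + 26 i \sqrt{26}\right)} = \sqrt{-42 + \left(44 - 26 i \sqrt{26} + 1482\right)} = \sqrt{-42 + \left(1526 - 26 i \sqrt{26}\right)} = \sqrt{1484 - 26 i \sqrt{26}}$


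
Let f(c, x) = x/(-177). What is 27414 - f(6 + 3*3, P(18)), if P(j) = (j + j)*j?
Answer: 1617642/59 ≈ 27418.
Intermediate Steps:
P(j) = 2*j**2 (P(j) = (2*j)*j = 2*j**2)
f(c, x) = -x/177 (f(c, x) = x*(-1/177) = -x/177)
27414 - f(6 + 3*3, P(18)) = 27414 - (-1)*2*18**2/177 = 27414 - (-1)*2*324/177 = 27414 - (-1)*648/177 = 27414 - 1*(-216/59) = 27414 + 216/59 = 1617642/59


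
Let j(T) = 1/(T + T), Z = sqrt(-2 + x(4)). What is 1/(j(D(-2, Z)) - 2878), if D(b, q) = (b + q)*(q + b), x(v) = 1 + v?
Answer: -11498/33050953 - 8*sqrt(3)/33050953 ≈ -0.00034831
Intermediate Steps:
Z = sqrt(3) (Z = sqrt(-2 + (1 + 4)) = sqrt(-2 + 5) = sqrt(3) ≈ 1.7320)
D(b, q) = (b + q)**2 (D(b, q) = (b + q)*(b + q) = (b + q)**2)
j(T) = 1/(2*T)
1/(j(D(-2, Z)) - 2878) = 1/(1/(2*((-2 + sqrt(3))**2)) - 2878) = 1/(1/(2*(-2 + sqrt(3))**2) - 2878) = 1/(-2878 + 1/(2*(-2 + sqrt(3))**2))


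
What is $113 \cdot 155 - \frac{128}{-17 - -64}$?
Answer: $\frac{823077}{47} \approx 17512.0$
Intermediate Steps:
$113 \cdot 155 - \frac{128}{-17 - -64} = 17515 - \frac{128}{-17 + 64} = 17515 - \frac{128}{47} = \frac{823077}{47}$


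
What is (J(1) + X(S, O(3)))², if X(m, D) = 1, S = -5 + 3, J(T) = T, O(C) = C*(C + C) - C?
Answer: 4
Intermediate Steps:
O(C) = -C + 2*C² (O(C) = C*(2*C) - C = 2*C² - C = -C + 2*C²)
S = -2
(J(1) + X(S, O(3)))² = (1 + 1)² = 2² = 4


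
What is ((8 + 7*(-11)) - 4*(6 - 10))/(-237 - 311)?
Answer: 53/548 ≈ 0.096715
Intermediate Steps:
((8 + 7*(-11)) - 4*(6 - 10))/(-237 - 311) = ((8 - 77) - 4*(-4))/(-548) = (-69 + 16)*(-1/548) = -53*(-1/548) = 53/548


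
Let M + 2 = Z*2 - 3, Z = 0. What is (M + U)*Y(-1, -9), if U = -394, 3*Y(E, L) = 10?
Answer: -1330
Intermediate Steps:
Y(E, L) = 10/3 (Y(E, L) = (⅓)*10 = 10/3)
M = -5 (M = -2 + (0*2 - 3) = -2 + (0 - 3) = -2 - 3 = -5)
(M + U)*Y(-1, -9) = (-5 - 394)*(10/3) = -399*10/3 = -1330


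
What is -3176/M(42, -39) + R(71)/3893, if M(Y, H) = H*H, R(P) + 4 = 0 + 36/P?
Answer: -878233136/420408963 ≈ -2.0890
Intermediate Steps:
R(P) = -4 + 36/P (R(P) = -4 + (0 + 36/P) = -4 + 36/P)
M(Y, H) = H²
-3176/M(42, -39) + R(71)/3893 = -3176/((-39)²) + (-4 + 36/71)/3893 = -3176/1521 + (-4 + 36*(1/71))*(1/3893) = -3176*1/1521 + (-4 + 36/71)*(1/3893) = -3176/1521 - 248/71*1/3893 = -3176/1521 - 248/276403 = -878233136/420408963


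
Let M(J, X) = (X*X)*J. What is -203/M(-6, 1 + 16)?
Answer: 203/1734 ≈ 0.11707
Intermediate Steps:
M(J, X) = J*X² (M(J, X) = X²*J = J*X²)
-203/M(-6, 1 + 16) = -203*(-1/(6*(1 + 16)²)) = -203/((-6*17²)) = -203/((-6*289)) = -203/(-1734) = -203*(-1/1734) = 203/1734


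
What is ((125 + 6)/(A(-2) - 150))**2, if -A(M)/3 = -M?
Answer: 17161/24336 ≈ 0.70517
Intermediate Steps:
A(M) = 3*M (A(M) = -(-3)*M = 3*M)
((125 + 6)/(A(-2) - 150))**2 = ((125 + 6)/(3*(-2) - 150))**2 = (131/(-6 - 150))**2 = (131/(-156))**2 = (131*(-1/156))**2 = (-131/156)**2 = 17161/24336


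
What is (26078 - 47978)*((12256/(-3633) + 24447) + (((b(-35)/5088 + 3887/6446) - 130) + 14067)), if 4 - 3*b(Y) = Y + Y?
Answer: -2086529919710263625/2482341708 ≈ -8.4055e+8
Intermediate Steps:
b(Y) = 4/3 - 2*Y/3 (b(Y) = 4/3 - (Y + Y)/3 = 4/3 - 2*Y/3)
(26078 - 47978)*((12256/(-3633) + 24447) + (((b(-35)/5088 + 3887/6446) - 130) + 14067)) = (26078 - 47978)*((12256/(-3633) + 24447) + ((((4/3 - ⅔*(-35))/5088 + 3887/6446) - 130) + 14067)) = -21900*((12256*(-1/3633) + 24447) + ((((4/3 + 70/3)*(1/5088) + 3887*(1/6446)) - 130) + 14067)) = -21900*((-12256/3633 + 24447) + ((((74/3)*(1/5088) + 3887/6446) - 130) + 14067)) = -21900*(88803695/3633 + (((37/7632 + 3887/6446) - 130) + 14067)) = -21900*(88803695/3633 + ((14952043/24597936 - 130) + 14067)) = -21900*(88803695/3633 + (-3182779637/24597936 + 14067)) = -21900*(88803695/3633 + 342836386075/24597936) = -21900*1143304065594665/29788100496 = -2086529919710263625/2482341708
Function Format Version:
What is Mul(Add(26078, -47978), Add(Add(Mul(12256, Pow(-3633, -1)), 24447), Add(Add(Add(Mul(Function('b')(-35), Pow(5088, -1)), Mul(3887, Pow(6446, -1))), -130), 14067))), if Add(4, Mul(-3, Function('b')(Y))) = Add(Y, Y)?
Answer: Rational(-2086529919710263625, 2482341708) ≈ -8.4055e+8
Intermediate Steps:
Function('b')(Y) = Add(Rational(4, 3), Mul(Rational(-2, 3), Y)) (Function('b')(Y) = Add(Rational(4, 3), Mul(Rational(-1, 3), Add(Y, Y))) = Add(Rational(4, 3), Mul(Rational(-1, 3), Mul(2, Y))) = Add(Rational(4, 3), Mul(Rational(-2, 3), Y)))
Mul(Add(26078, -47978), Add(Add(Mul(12256, Pow(-3633, -1)), 24447), Add(Add(Add(Mul(Function('b')(-35), Pow(5088, -1)), Mul(3887, Pow(6446, -1))), -130), 14067))) = Mul(Add(26078, -47978), Add(Add(Mul(12256, Pow(-3633, -1)), 24447), Add(Add(Add(Mul(Add(Rational(4, 3), Mul(Rational(-2, 3), -35)), Pow(5088, -1)), Mul(3887, Pow(6446, -1))), -130), 14067))) = Mul(-21900, Add(Add(Mul(12256, Rational(-1, 3633)), 24447), Add(Add(Add(Mul(Add(Rational(4, 3), Rational(70, 3)), Rational(1, 5088)), Mul(3887, Rational(1, 6446))), -130), 14067))) = Mul(-21900, Add(Add(Rational(-12256, 3633), 24447), Add(Add(Add(Mul(Rational(74, 3), Rational(1, 5088)), Rational(3887, 6446)), -130), 14067))) = Mul(-21900, Add(Rational(88803695, 3633), Add(Add(Add(Rational(37, 7632), Rational(3887, 6446)), -130), 14067))) = Mul(-21900, Add(Rational(88803695, 3633), Add(Add(Rational(14952043, 24597936), -130), 14067))) = Mul(-21900, Add(Rational(88803695, 3633), Add(Rational(-3182779637, 24597936), 14067))) = Mul(-21900, Add(Rational(88803695, 3633), Rational(342836386075, 24597936))) = Mul(-21900, Rational(1143304065594665, 29788100496)) = Rational(-2086529919710263625, 2482341708)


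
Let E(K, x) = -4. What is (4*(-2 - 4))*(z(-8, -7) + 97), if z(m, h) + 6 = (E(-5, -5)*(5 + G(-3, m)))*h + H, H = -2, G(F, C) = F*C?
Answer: -21624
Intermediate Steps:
G(F, C) = C*F
z(m, h) = -8 + h*(-20 + 12*m) (z(m, h) = -6 + ((-4*(5 + m*(-3)))*h - 2) = -6 + ((-4*(5 - 3*m))*h - 2) = -6 + ((-20 + 12*m)*h - 2) = -6 + (h*(-20 + 12*m) - 2) = -6 + (-2 + h*(-20 + 12*m)) = -8 + h*(-20 + 12*m))
(4*(-2 - 4))*(z(-8, -7) + 97) = (4*(-2 - 4))*((-8 - 20*(-7) + 12*(-7)*(-8)) + 97) = (4*(-6))*((-8 + 140 + 672) + 97) = -24*(804 + 97) = -24*901 = -21624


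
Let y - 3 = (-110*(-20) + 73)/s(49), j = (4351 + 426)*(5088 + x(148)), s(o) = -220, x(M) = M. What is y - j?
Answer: -5502723453/220 ≈ -2.5012e+7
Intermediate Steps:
j = 25012372 (j = (4351 + 426)*(5088 + 148) = 4777*5236 = 25012372)
y = -1613/220 (y = 3 + (-110*(-20) + 73)/(-220) = 3 + (2200 + 73)*(-1/220) = 3 + 2273*(-1/220) = 3 - 2273/220 = -1613/220 ≈ -7.3318)
y - j = -1613/220 - 1*25012372 = -1613/220 - 25012372 = -5502723453/220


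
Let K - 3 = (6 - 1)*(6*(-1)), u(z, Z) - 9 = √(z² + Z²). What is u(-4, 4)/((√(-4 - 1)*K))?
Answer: I*√5*(9 + 4*√2)/135 ≈ 0.24277*I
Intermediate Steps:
u(z, Z) = 9 + √(Z² + z²) (u(z, Z) = 9 + √(z² + Z²) = 9 + √(Z² + z²))
K = -27 (K = 3 + (6 - 1)*(6*(-1)) = 3 + 5*(-6) = 3 - 30 = -27)
u(-4, 4)/((√(-4 - 1)*K)) = (9 + √(4² + (-4)²))/((√(-4 - 1)*(-27))) = (9 + √(16 + 16))/((√(-5)*(-27))) = (9 + √32)/(((I*√5)*(-27))) = (9 + 4*√2)/((-27*I*√5)) = (9 + 4*√2)*(I*√5/135) = I*√5*(9 + 4*√2)/135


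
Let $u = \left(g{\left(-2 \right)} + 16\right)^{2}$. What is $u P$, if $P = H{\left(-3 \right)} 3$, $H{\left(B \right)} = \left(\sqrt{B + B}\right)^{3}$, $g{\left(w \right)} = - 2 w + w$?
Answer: $- 5832 i \sqrt{6} \approx - 14285.0 i$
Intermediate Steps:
$g{\left(w \right)} = - w$
$H{\left(B \right)} = 2 \sqrt{2} B^{\frac{3}{2}}$ ($H{\left(B \right)} = \left(\sqrt{2 B}\right)^{3} = \left(\sqrt{2} \sqrt{B}\right)^{3} = 2 \sqrt{2} B^{\frac{3}{2}}$)
$u = 324$ ($u = \left(\left(-1\right) \left(-2\right) + 16\right)^{2} = \left(2 + 16\right)^{2} = 18^{2} = 324$)
$P = - 18 i \sqrt{6}$ ($P = 2 \sqrt{2} \left(-3\right)^{\frac{3}{2}} \cdot 3 = 2 \sqrt{2} \left(- 3 i \sqrt{3}\right) 3 = - 6 i \sqrt{6} \cdot 3 = - 18 i \sqrt{6} \approx - 44.091 i$)
$u P = 324 \left(- 18 i \sqrt{6}\right) = - 5832 i \sqrt{6}$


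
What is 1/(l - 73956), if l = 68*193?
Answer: -1/60832 ≈ -1.6439e-5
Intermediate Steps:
l = 13124
1/(l - 73956) = 1/(13124 - 73956) = 1/(-60832) = -1/60832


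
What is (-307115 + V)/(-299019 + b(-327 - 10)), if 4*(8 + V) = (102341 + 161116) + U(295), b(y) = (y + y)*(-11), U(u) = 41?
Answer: 482497/583210 ≈ 0.82731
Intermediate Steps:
b(y) = -22*y (b(y) = (2*y)*(-11) = -22*y)
V = 131733/2 (V = -8 + ((102341 + 161116) + 41)/4 = -8 + (263457 + 41)/4 = -8 + (¼)*263498 = -8 + 131749/2 = 131733/2 ≈ 65867.)
(-307115 + V)/(-299019 + b(-327 - 10)) = (-307115 + 131733/2)/(-299019 - 22*(-327 - 10)) = -482497/(2*(-299019 - 22*(-337))) = -482497/(2*(-299019 + 7414)) = -482497/2/(-291605) = -482497/2*(-1/291605) = 482497/583210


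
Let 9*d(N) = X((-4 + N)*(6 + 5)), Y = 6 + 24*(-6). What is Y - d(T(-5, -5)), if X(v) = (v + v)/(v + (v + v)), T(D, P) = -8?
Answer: -3728/27 ≈ -138.07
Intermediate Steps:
Y = -138 (Y = 6 - 144 = -138)
X(v) = 2/3 (X(v) = (2*v)/(v + 2*v) = (2*v)/((3*v)) = (2*v)*(1/(3*v)) = 2/3)
d(N) = 2/27 (d(N) = (1/9)*(2/3) = 2/27)
Y - d(T(-5, -5)) = -138 - 1*2/27 = -138 - 2/27 = -3728/27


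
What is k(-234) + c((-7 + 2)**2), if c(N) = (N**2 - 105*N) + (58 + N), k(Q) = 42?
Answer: -1875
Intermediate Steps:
c(N) = 58 + N**2 - 104*N
k(-234) + c((-7 + 2)**2) = 42 + (58 + ((-7 + 2)**2)**2 - 104*(-7 + 2)**2) = 42 + (58 + ((-5)**2)**2 - 104*(-5)**2) = 42 + (58 + 25**2 - 104*25) = 42 + (58 + 625 - 2600) = 42 - 1917 = -1875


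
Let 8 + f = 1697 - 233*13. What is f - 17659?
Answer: -18999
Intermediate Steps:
f = -1340 (f = -8 + (1697 - 233*13) = -8 + (1697 - 1*3029) = -8 + (1697 - 3029) = -8 - 1332 = -1340)
f - 17659 = -1340 - 17659 = -18999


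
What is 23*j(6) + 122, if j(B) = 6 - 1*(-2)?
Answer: 306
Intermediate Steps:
j(B) = 8 (j(B) = 6 + 2 = 8)
23*j(6) + 122 = 23*8 + 122 = 184 + 122 = 306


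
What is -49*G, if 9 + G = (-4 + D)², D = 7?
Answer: 0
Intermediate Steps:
G = 0 (G = -9 + (-4 + 7)² = -9 + 3² = -9 + 9 = 0)
-49*G = -49*0 = 0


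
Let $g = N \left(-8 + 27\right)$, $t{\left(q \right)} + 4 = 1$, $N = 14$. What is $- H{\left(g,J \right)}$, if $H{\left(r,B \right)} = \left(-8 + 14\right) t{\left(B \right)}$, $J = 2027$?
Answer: $18$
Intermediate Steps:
$t{\left(q \right)} = -3$ ($t{\left(q \right)} = -4 + 1 = -3$)
$g = 266$ ($g = 14 \left(-8 + 27\right) = 14 \cdot 19 = 266$)
$H{\left(r,B \right)} = -18$ ($H{\left(r,B \right)} = \left(-8 + 14\right) \left(-3\right) = 6 \left(-3\right) = -18$)
$- H{\left(g,J \right)} = \left(-1\right) \left(-18\right) = 18$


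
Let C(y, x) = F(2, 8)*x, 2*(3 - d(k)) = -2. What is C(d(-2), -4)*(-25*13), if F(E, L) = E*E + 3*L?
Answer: 36400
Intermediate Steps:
d(k) = 4 (d(k) = 3 - ½*(-2) = 3 + 1 = 4)
F(E, L) = E² + 3*L
C(y, x) = 28*x (C(y, x) = (2² + 3*8)*x = (4 + 24)*x = 28*x)
C(d(-2), -4)*(-25*13) = (28*(-4))*(-25*13) = -(-112)*325 = -112*(-325) = 36400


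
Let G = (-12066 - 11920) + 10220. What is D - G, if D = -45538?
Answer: -31772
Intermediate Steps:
G = -13766 (G = -23986 + 10220 = -13766)
D - G = -45538 - 1*(-13766) = -45538 + 13766 = -31772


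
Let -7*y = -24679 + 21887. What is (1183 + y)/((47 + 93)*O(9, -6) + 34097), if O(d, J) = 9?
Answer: 11073/247499 ≈ 0.044740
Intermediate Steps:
y = 2792/7 (y = -(-24679 + 21887)/7 = -1/7*(-2792) = 2792/7 ≈ 398.86)
(1183 + y)/((47 + 93)*O(9, -6) + 34097) = (1183 + 2792/7)/((47 + 93)*9 + 34097) = 11073/(7*(140*9 + 34097)) = 11073/(7*(1260 + 34097)) = (11073/7)/35357 = (11073/7)*(1/35357) = 11073/247499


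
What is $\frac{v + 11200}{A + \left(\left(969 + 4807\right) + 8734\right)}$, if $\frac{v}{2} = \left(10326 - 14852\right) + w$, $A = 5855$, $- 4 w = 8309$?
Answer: $- \frac{4013}{40730} \approx -0.098527$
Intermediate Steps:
$w = - \frac{8309}{4}$ ($w = \left(- \frac{1}{4}\right) 8309 = - \frac{8309}{4} \approx -2077.3$)
$v = - \frac{26413}{2}$ ($v = 2 \left(\left(10326 - 14852\right) - \frac{8309}{4}\right) = 2 \left(-4526 - \frac{8309}{4}\right) = 2 \left(- \frac{26413}{4}\right) = - \frac{26413}{2} \approx -13207.0$)
$\frac{v + 11200}{A + \left(\left(969 + 4807\right) + 8734\right)} = \frac{- \frac{26413}{2} + 11200}{5855 + \left(\left(969 + 4807\right) + 8734\right)} = - \frac{4013}{2 \left(5855 + \left(5776 + 8734\right)\right)} = - \frac{4013}{2 \left(5855 + 14510\right)} = - \frac{4013}{2 \cdot 20365} = \left(- \frac{4013}{2}\right) \frac{1}{20365} = - \frac{4013}{40730}$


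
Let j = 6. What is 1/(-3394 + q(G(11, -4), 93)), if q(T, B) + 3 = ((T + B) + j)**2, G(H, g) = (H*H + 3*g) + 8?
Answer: 1/43259 ≈ 2.3117e-5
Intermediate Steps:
G(H, g) = 8 + H**2 + 3*g (G(H, g) = (H**2 + 3*g) + 8 = 8 + H**2 + 3*g)
q(T, B) = -3 + (6 + B + T)**2 (q(T, B) = -3 + ((T + B) + 6)**2 = -3 + ((B + T) + 6)**2 = -3 + (6 + B + T)**2)
1/(-3394 + q(G(11, -4), 93)) = 1/(-3394 + (-3 + (6 + 93 + (8 + 11**2 + 3*(-4)))**2)) = 1/(-3394 + (-3 + (6 + 93 + (8 + 121 - 12))**2)) = 1/(-3394 + (-3 + (6 + 93 + 117)**2)) = 1/(-3394 + (-3 + 216**2)) = 1/(-3394 + (-3 + 46656)) = 1/(-3394 + 46653) = 1/43259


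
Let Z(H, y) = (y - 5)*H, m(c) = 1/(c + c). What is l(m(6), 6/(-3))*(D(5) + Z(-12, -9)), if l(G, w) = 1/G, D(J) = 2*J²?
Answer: 2616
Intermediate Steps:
m(c) = 1/(2*c)
Z(H, y) = H*(-5 + y) (Z(H, y) = (-5 + y)*H = H*(-5 + y))
l(m(6), 6/(-3))*(D(5) + Z(-12, -9)) = (2*5² - 12*(-5 - 9))/(((½)/6)) = (2*25 - 12*(-14))/(((½)*(⅙))) = (50 + 168)/(1/12) = 12*218 = 2616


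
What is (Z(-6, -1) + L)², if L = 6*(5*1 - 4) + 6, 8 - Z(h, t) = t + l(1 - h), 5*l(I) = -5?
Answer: 484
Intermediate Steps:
l(I) = -1 (l(I) = (⅕)*(-5) = -1)
Z(h, t) = 9 - t (Z(h, t) = 8 - (t - 1) = 8 - (-1 + t) = 8 + (1 - t) = 9 - t)
L = 12 (L = 6*(5 - 4) + 6 = 6*1 + 6 = 6 + 6 = 12)
(Z(-6, -1) + L)² = ((9 - 1*(-1)) + 12)² = ((9 + 1) + 12)² = (10 + 12)² = 22² = 484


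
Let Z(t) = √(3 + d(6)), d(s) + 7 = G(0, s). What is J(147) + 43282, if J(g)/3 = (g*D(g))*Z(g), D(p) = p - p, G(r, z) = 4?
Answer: 43282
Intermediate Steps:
d(s) = -3 (d(s) = -7 + 4 = -3)
Z(t) = 0 (Z(t) = √(3 - 3) = √0 = 0)
D(p) = 0
J(g) = 0 (J(g) = 3*((g*0)*0) = 3*(0*0) = 3*0 = 0)
J(147) + 43282 = 0 + 43282 = 43282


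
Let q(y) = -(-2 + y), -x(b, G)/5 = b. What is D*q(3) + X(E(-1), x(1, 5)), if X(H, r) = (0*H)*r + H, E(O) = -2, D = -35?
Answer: 33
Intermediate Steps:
x(b, G) = -5*b
q(y) = 2 - y
X(H, r) = H (X(H, r) = 0*r + H = 0 + H = H)
D*q(3) + X(E(-1), x(1, 5)) = -35*(2 - 1*3) - 2 = -35*(2 - 3) - 2 = -35*(-1) - 2 = 35 - 2 = 33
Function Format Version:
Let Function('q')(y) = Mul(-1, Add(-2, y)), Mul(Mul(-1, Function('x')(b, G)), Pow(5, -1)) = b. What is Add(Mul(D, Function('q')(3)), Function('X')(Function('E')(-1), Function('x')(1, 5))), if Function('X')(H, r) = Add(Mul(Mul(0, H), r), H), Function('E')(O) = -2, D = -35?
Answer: 33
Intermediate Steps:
Function('x')(b, G) = Mul(-5, b)
Function('q')(y) = Add(2, Mul(-1, y))
Function('X')(H, r) = H (Function('X')(H, r) = Add(Mul(0, r), H) = Add(0, H) = H)
Add(Mul(D, Function('q')(3)), Function('X')(Function('E')(-1), Function('x')(1, 5))) = Add(Mul(-35, Add(2, Mul(-1, 3))), -2) = Add(Mul(-35, Add(2, -3)), -2) = Add(Mul(-35, -1), -2) = Add(35, -2) = 33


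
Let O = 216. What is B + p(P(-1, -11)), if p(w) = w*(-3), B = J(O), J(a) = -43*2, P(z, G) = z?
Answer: -83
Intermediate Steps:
J(a) = -86
B = -86
p(w) = -3*w
B + p(P(-1, -11)) = -86 - 3*(-1) = -86 + 3 = -83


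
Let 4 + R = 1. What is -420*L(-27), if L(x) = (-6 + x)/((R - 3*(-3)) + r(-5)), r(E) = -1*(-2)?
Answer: 3465/2 ≈ 1732.5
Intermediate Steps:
R = -3 (R = -4 + 1 = -3)
r(E) = 2
L(x) = -¾ + x/8 (L(x) = (-6 + x)/((-3 - 3*(-3)) + 2) = (-6 + x)/((-3 + 9) + 2) = (-6 + x)/(6 + 2) = (-6 + x)/8 = (-6 + x)*(⅛) = -¾ + x/8)
-420*L(-27) = -420*(-¾ + (⅛)*(-27)) = -420*(-¾ - 27/8) = -420*(-33/8) = 3465/2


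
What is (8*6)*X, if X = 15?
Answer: 720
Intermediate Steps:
(8*6)*X = (8*6)*15 = 48*15 = 720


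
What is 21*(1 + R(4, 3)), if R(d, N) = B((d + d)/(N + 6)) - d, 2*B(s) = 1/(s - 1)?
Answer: -315/2 ≈ -157.50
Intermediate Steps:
B(s) = 1/(2*(-1 + s)) (B(s) = 1/(2*(s - 1)) = 1/(2*(-1 + s)))
R(d, N) = 1/(2*(-1 + 2*d/(6 + N))) - d (R(d, N) = 1/(2*(-1 + (d + d)/(N + 6))) - d = 1/(2*(-1 + (2*d)/(6 + N))) - d = 1/(2*(-1 + 2*d/(6 + N))) - d)
21*(1 + R(4, 3)) = 21*(1 + (1/(2*(-1 + 2*4/(6 + 3))) - 1*4)) = 21*(1 + (1/(2*(-1 + 2*4/9)) - 4)) = 21*(1 + (1/(2*(-1 + 2*4*(⅑))) - 4)) = 21*(1 + (1/(2*(-1 + 8/9)) - 4)) = 21*(1 + (1/(2*(-⅑)) - 4)) = 21*(1 + ((½)*(-9) - 4)) = 21*(1 + (-9/2 - 4)) = 21*(1 - 17/2) = 21*(-15/2) = -315/2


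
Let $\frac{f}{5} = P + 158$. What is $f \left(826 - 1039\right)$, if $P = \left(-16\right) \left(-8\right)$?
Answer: $-304590$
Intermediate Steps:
$P = 128$
$f = 1430$ ($f = 5 \left(128 + 158\right) = 5 \cdot 286 = 1430$)
$f \left(826 - 1039\right) = 1430 \left(826 - 1039\right) = 1430 \left(-213\right) = -304590$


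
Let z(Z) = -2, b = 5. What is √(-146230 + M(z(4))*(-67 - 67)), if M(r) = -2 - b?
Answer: 2*I*√36323 ≈ 381.17*I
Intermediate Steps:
M(r) = -7 (M(r) = -2 - 1*5 = -2 - 5 = -7)
√(-146230 + M(z(4))*(-67 - 67)) = √(-146230 - 7*(-67 - 67)) = √(-146230 - 7*(-134)) = √(-146230 + 938) = √(-145292) = 2*I*√36323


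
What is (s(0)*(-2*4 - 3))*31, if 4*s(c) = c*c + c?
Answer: 0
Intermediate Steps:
s(c) = c/4 + c²/4 (s(c) = (c*c + c)/4 = (c² + c)/4 = (c + c²)/4 = c/4 + c²/4)
(s(0)*(-2*4 - 3))*31 = (((¼)*0*(1 + 0))*(-2*4 - 3))*31 = (((¼)*0*1)*(-8 - 3))*31 = (0*(-11))*31 = 0*31 = 0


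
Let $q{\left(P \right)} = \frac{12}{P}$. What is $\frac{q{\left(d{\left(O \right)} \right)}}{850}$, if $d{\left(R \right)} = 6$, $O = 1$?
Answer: $\frac{1}{425} \approx 0.0023529$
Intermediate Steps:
$\frac{q{\left(d{\left(O \right)} \right)}}{850} = \frac{12 \cdot \frac{1}{6}}{850} = 12 \cdot \frac{1}{6} \cdot \frac{1}{850} = 2 \cdot \frac{1}{850} = \frac{1}{425}$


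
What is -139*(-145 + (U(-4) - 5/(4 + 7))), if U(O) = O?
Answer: 228516/11 ≈ 20774.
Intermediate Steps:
-139*(-145 + (U(-4) - 5/(4 + 7))) = -139*(-145 + (-4 - 5/(4 + 7))) = -139*(-145 + (-4 - 5/11)) = -139*(-145 - 49/11) = -139*(-1644/11) = 228516/11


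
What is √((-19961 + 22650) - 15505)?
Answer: 12*I*√89 ≈ 113.21*I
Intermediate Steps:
√((-19961 + 22650) - 15505) = √(2689 - 15505) = √(-12816) = 12*I*√89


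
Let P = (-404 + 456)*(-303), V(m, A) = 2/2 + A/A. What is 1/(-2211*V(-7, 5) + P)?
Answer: -1/20178 ≈ -4.9559e-5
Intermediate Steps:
V(m, A) = 2 (V(m, A) = 2*(½) + 1 = 1 + 1 = 2)
P = -15756 (P = 52*(-303) = -15756)
1/(-2211*V(-7, 5) + P) = 1/(-2211*2 - 15756) = 1/(-4422 - 15756) = 1/(-20178) = -1/20178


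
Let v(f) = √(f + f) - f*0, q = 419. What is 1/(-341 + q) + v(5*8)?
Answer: 1/78 + 4*√5 ≈ 8.9571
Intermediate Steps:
v(f) = √2*√f (v(f) = √(2*f) - 1*0 = √2*√f + 0 = √2*√f)
1/(-341 + q) + v(5*8) = 1/(-341 + 419) + √2*√(5*8) = 1/78 + √2*√40 = 1/78 + √2*(2*√10) = 1/78 + 4*√5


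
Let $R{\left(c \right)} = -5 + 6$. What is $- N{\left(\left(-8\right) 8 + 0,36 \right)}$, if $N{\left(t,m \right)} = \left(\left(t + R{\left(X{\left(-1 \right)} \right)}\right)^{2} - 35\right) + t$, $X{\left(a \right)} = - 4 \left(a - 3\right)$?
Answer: $-3870$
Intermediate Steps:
$X{\left(a \right)} = 12 - 4 a$ ($X{\left(a \right)} = - 4 \left(-3 + a\right) = 12 - 4 a$)
$R{\left(c \right)} = 1$
$N{\left(t,m \right)} = -35 + t + \left(1 + t\right)^{2}$ ($N{\left(t,m \right)} = \left(\left(t + 1\right)^{2} - 35\right) + t = \left(\left(1 + t\right)^{2} - 35\right) + t = \left(-35 + \left(1 + t\right)^{2}\right) + t = -35 + t + \left(1 + t\right)^{2}$)
$- N{\left(\left(-8\right) 8 + 0,36 \right)} = - (-35 + \left(\left(-8\right) 8 + 0\right) + \left(1 + \left(\left(-8\right) 8 + 0\right)\right)^{2}) = - (-35 + \left(-64 + 0\right) + \left(1 + \left(-64 + 0\right)\right)^{2}) = - (-35 - 64 + \left(1 - 64\right)^{2}) = - (-35 - 64 + \left(-63\right)^{2}) = - (-35 - 64 + 3969) = \left(-1\right) 3870 = -3870$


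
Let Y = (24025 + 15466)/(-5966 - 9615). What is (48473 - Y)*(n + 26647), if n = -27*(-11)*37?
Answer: 28426369333344/15581 ≈ 1.8244e+9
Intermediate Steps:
Y = -39491/15581 (Y = 39491/(-15581) = 39491*(-1/15581) = -39491/15581 ≈ -2.5346)
n = 10989 (n = 297*37 = 10989)
(48473 - Y)*(n + 26647) = (48473 - 1*(-39491/15581))*(10989 + 26647) = (48473 + 39491/15581)*37636 = (755297304/15581)*37636 = 28426369333344/15581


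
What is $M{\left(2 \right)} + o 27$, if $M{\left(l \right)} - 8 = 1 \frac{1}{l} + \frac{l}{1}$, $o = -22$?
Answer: $- \frac{1167}{2} \approx -583.5$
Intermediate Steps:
$M{\left(l \right)} = 8 + l + \frac{1}{l}$ ($M{\left(l \right)} = 8 + \left(1 \frac{1}{l} + \frac{l}{1}\right) = 8 + \left(\frac{1}{l} + l 1\right) = 8 + \left(\frac{1}{l} + l\right) = 8 + \left(l + \frac{1}{l}\right) = 8 + l + \frac{1}{l}$)
$M{\left(2 \right)} + o 27 = \left(8 + 2 + \frac{1}{2}\right) - 594 = \frac{21}{2} - 594 = - \frac{1167}{2}$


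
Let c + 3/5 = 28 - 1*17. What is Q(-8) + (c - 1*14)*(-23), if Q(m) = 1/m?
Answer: 3307/40 ≈ 82.675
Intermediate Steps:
c = 52/5 (c = -⅗ + (28 - 1*17) = -⅗ + (28 - 17) = -⅗ + 11 = 52/5 ≈ 10.400)
Q(-8) + (c - 1*14)*(-23) = 1/(-8) + (52/5 - 1*14)*(-23) = -⅛ + (52/5 - 14)*(-23) = -⅛ - 18/5*(-23) = -⅛ + 414/5 = 3307/40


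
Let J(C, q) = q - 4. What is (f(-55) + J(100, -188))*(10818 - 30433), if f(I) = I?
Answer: 4844905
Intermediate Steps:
J(C, q) = -4 + q
(f(-55) + J(100, -188))*(10818 - 30433) = (-55 + (-4 - 188))*(10818 - 30433) = (-55 - 192)*(-19615) = -247*(-19615) = 4844905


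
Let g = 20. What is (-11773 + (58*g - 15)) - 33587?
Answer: -44215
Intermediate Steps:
(-11773 + (58*g - 15)) - 33587 = (-11773 + (58*20 - 15)) - 33587 = (-11773 + (1160 - 15)) - 33587 = (-11773 + 1145) - 33587 = -10628 - 33587 = -44215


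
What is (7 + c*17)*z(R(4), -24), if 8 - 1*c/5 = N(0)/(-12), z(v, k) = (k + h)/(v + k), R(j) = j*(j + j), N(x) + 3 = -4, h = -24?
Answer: -7649/2 ≈ -3824.5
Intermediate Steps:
N(x) = -7 (N(x) = -3 - 4 = -7)
R(j) = 2*j² (R(j) = j*(2*j) = 2*j²)
z(v, k) = (-24 + k)/(k + v) (z(v, k) = (k - 24)/(v + k) = (-24 + k)/(k + v))
c = 445/12 (c = 40 - (-35)/(-12) = 40 - (-35)*(-1)/12 = 40 - 5*7/12 = 40 - 35/12 = 445/12 ≈ 37.083)
(7 + c*17)*z(R(4), -24) = (7 + (445/12)*17)*((-24 - 24)/(-24 + 2*4²)) = (7 + 7565/12)*(-48/(-24 + 2*16)) = 7649*(-48/(-24 + 32))/12 = 7649*(-48/8)/12 = 7649*((⅛)*(-48))/12 = (7649/12)*(-6) = -7649/2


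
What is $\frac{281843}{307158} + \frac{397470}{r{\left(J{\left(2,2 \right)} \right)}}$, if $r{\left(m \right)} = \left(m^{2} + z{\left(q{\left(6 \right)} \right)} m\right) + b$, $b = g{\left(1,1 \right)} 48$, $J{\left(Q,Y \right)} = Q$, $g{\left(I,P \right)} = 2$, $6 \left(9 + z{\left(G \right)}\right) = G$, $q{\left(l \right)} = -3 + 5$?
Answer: $\frac{91582041961}{19043796} \approx 4809.0$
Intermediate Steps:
$q{\left(l \right)} = 2$
$z{\left(G \right)} = -9 + \frac{G}{6}$
$b = 96$ ($b = 2 \cdot 48 = 96$)
$r{\left(m \right)} = 96 + m^{2} - \frac{26 m}{3}$ ($r{\left(m \right)} = \left(m^{2} + \left(-9 + \frac{1}{6} \cdot 2\right) m\right) + 96 = \left(m^{2} + \left(-9 + \frac{1}{3}\right) m\right) + 96 = \left(m^{2} - \frac{26 m}{3}\right) + 96 = 96 + m^{2} - \frac{26 m}{3}$)
$\frac{281843}{307158} + \frac{397470}{r{\left(J{\left(2,2 \right)} \right)}} = \frac{281843}{307158} + \frac{397470}{96 + 2^{2} - \frac{52}{3}} = 281843 \cdot \frac{1}{307158} + \frac{397470}{96 + 4 - \frac{52}{3}} = \frac{281843}{307158} + \frac{397470}{\frac{248}{3}} = \frac{281843}{307158} + 397470 \cdot \frac{3}{248} = \frac{281843}{307158} + \frac{596205}{124} = \frac{91582041961}{19043796}$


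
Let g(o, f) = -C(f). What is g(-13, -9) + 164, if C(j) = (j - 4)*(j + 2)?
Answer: 73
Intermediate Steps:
C(j) = (-4 + j)*(2 + j)
g(o, f) = 8 - f**2 + 2*f (g(o, f) = -(-8 + f**2 - 2*f) = 8 - f**2 + 2*f)
g(-13, -9) + 164 = (8 - 1*(-9)**2 + 2*(-9)) + 164 = (8 - 1*81 - 18) + 164 = (8 - 81 - 18) + 164 = -91 + 164 = 73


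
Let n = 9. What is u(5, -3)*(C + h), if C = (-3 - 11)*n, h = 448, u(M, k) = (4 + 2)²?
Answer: 11592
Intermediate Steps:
u(M, k) = 36 (u(M, k) = 6² = 36)
C = -126 (C = (-3 - 11)*9 = -14*9 = -126)
u(5, -3)*(C + h) = 36*(-126 + 448) = 36*322 = 11592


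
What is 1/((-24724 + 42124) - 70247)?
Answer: -1/52847 ≈ -1.8923e-5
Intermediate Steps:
1/((-24724 + 42124) - 70247) = 1/(17400 - 70247) = 1/(-52847) = -1/52847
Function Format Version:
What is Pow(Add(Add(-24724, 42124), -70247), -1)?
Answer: Rational(-1, 52847) ≈ -1.8923e-5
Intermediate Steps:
Pow(Add(Add(-24724, 42124), -70247), -1) = Pow(Add(17400, -70247), -1) = Pow(-52847, -1) = Rational(-1, 52847)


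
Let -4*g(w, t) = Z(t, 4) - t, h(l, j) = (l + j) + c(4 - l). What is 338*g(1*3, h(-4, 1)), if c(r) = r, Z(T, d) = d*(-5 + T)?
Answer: 845/2 ≈ 422.50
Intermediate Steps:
h(l, j) = 4 + j (h(l, j) = (l + j) + (4 - l) = (j + l) + (4 - l) = 4 + j)
g(w, t) = 5 - 3*t/4 (g(w, t) = -(4*(-5 + t) - t)/4 = -((-20 + 4*t) - t)/4 = -(-20 + 3*t)/4 = 5 - 3*t/4)
338*g(1*3, h(-4, 1)) = 338*(5 - 3*(4 + 1)/4) = 338*(5 - ¾*5) = 338*(5 - 15/4) = 338*(5/4) = 845/2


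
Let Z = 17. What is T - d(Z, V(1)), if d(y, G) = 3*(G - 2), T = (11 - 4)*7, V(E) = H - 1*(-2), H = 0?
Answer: 49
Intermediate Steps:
V(E) = 2 (V(E) = 0 - 1*(-2) = 0 + 2 = 2)
T = 49 (T = 7*7 = 49)
d(y, G) = -6 + 3*G (d(y, G) = 3*(-2 + G) = -6 + 3*G)
T - d(Z, V(1)) = 49 - (-6 + 3*2) = 49 - (-6 + 6) = 49 - 1*0 = 49 + 0 = 49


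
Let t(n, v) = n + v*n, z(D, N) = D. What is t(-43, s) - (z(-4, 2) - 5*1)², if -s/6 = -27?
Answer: -7090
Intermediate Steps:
s = 162 (s = -6*(-27) = 162)
t(n, v) = n + n*v
t(-43, s) - (z(-4, 2) - 5*1)² = -43*(1 + 162) - (-4 - 5*1)² = -43*163 - (-4 - 5)² = -7009 - 1*(-9)² = -7009 - 1*81 = -7009 - 81 = -7090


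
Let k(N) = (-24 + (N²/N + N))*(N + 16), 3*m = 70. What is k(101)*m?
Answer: 485940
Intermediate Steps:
m = 70/3 (m = (⅓)*70 = 70/3 ≈ 23.333)
k(N) = (-24 + 2*N)*(16 + N) (k(N) = (-24 + (N + N))*(16 + N) = (-24 + 2*N)*(16 + N))
k(101)*m = (-384 + 2*101² + 8*101)*(70/3) = (-384 + 2*10201 + 808)*(70/3) = (-384 + 20402 + 808)*(70/3) = 20826*(70/3) = 485940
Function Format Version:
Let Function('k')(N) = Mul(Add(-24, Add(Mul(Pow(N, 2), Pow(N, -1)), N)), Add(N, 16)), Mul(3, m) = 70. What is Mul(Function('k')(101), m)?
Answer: 485940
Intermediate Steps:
m = Rational(70, 3) (m = Mul(Rational(1, 3), 70) = Rational(70, 3) ≈ 23.333)
Function('k')(N) = Mul(Add(-24, Mul(2, N)), Add(16, N)) (Function('k')(N) = Mul(Add(-24, Add(N, N)), Add(16, N)) = Mul(Add(-24, Mul(2, N)), Add(16, N)))
Mul(Function('k')(101), m) = Mul(Add(-384, Mul(2, Pow(101, 2)), Mul(8, 101)), Rational(70, 3)) = Mul(Add(-384, Mul(2, 10201), 808), Rational(70, 3)) = Mul(Add(-384, 20402, 808), Rational(70, 3)) = Mul(20826, Rational(70, 3)) = 485940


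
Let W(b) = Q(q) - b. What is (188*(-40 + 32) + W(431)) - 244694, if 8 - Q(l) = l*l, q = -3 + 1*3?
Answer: -246621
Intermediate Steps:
q = 0 (q = -3 + 3 = 0)
Q(l) = 8 - l**2 (Q(l) = 8 - l*l = 8 - l**2)
W(b) = 8 - b (W(b) = (8 - 1*0**2) - b = (8 - 1*0) - b = (8 + 0) - b = 8 - b)
(188*(-40 + 32) + W(431)) - 244694 = (188*(-40 + 32) + (8 - 1*431)) - 244694 = (188*(-8) + (8 - 431)) - 244694 = (-1504 - 423) - 244694 = -1927 - 244694 = -246621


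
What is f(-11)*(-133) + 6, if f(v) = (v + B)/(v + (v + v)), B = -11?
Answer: -248/3 ≈ -82.667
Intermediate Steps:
f(v) = (-11 + v)/(3*v) (f(v) = (v - 11)/(v + (v + v)) = (-11 + v)/(v + 2*v) = (-11 + v)/((3*v)) = (-11 + v)*(1/(3*v)) = (-11 + v)/(3*v))
f(-11)*(-133) + 6 = ((⅓)*(-11 - 11)/(-11))*(-133) + 6 = ((⅓)*(-1/11)*(-22))*(-133) + 6 = (⅔)*(-133) + 6 = -266/3 + 6 = -248/3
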